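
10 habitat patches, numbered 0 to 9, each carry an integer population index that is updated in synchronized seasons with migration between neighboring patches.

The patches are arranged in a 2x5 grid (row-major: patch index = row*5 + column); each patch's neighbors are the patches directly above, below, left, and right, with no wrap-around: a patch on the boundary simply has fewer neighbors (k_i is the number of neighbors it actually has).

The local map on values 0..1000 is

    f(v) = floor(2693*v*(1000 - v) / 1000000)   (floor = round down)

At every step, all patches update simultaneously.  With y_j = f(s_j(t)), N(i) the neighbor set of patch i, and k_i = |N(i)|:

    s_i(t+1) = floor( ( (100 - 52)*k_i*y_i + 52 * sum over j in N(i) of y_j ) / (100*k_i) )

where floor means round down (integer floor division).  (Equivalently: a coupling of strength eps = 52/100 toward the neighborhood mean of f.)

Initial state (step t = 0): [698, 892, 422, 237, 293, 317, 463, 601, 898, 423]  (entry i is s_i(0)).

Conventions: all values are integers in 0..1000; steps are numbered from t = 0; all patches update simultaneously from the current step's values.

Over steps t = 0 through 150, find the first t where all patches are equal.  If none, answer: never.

Answer: 11
Key observation: Synchronization is absorbing here: once all patches are equal they stay equal, and step 11 is the first all-equal step.

Derivation:
t=0: [698, 892, 422, 237, 293, 317, 463, 601, 898, 423]  (not all equal)
t=1: [491, 452, 555, 486, 564, 601, 578, 581, 428, 524]  (not all equal)
t=2: [664, 665, 664, 666, 666, 655, 655, 657, 662, 665]  (not all equal)
t=3: [601, 600, 600, 599, 599, 605, 606, 604, 601, 599]  (not all equal)
t=4: [644, 645, 645, 645, 646, 643, 643, 644, 645, 645]  (not all equal)
t=5: [617, 616, 616, 615, 615, 617, 617, 616, 616, 615]  (not all equal)
t=6: [636, 636, 637, 637, 637, 636, 636, 636, 637, 637]  (not all equal)
t=7: [623, 622, 622, 622, 622, 623, 623, 622, 622, 622]  (not all equal)
t=8: [632, 632, 633, 633, 633, 632, 632, 632, 633, 633]  (not all equal)
t=9: [626, 625, 625, 625, 625, 626, 626, 625, 625, 625]  (not all equal)
t=10: [630, 630, 631, 631, 631, 630, 630, 630, 631, 631]  (not all equal)
t=11: [627, 627, 627, 627, 627, 627, 627, 627, 627, 627]  (all equal)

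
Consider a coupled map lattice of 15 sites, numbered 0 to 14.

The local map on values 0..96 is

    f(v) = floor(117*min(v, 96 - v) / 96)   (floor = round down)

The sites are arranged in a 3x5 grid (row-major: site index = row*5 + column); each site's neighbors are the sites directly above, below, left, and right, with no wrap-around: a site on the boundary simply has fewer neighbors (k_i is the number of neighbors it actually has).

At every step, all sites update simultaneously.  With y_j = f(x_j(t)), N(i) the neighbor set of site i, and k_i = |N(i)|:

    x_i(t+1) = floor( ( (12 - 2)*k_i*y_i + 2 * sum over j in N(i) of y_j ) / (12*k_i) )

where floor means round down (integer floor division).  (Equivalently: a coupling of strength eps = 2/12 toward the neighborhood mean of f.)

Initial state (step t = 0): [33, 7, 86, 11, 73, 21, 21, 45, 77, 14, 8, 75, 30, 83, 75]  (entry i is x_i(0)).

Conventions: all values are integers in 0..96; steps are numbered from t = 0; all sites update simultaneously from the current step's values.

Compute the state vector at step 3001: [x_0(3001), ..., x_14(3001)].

Answer: [47, 47, 47, 48, 56, 47, 47, 48, 51, 56, 47, 47, 47, 52, 57]
Key observation: The state at step 19, [47, 47, 47, 47, 57, 47, 47, 47, 51, 57, 47, 47, 48, 52, 56], reappears at step 23: the system is in a cycle of period 4 from step 19 on.  Therefore the state at step 3001 equals the state at step 19 + ((3001 - 19) mod 4) = 21, which is [47, 47, 47, 48, 56, 47, 47, 48, 51, 56, 47, 47, 47, 52, 57].

Derivation:
t=0: [33, 7, 86, 11, 73, 21, 21, 45, 77, 14, 8, 75, 30, 83, 75]
t=1: [36, 10, 14, 14, 25, 24, 25, 49, 23, 18, 11, 24, 35, 17, 23]
t=2: [39, 15, 18, 18, 28, 28, 30, 52, 28, 22, 15, 28, 40, 22, 26]
t=3: [43, 20, 22, 22, 32, 33, 35, 49, 33, 27, 20, 34, 46, 27, 30]
t=4: [48, 26, 27, 27, 37, 39, 41, 54, 39, 33, 26, 40, 53, 34, 35]
t=5: [54, 33, 33, 33, 43, 46, 48, 50, 46, 40, 33, 47, 51, 42, 41]
t=6: [50, 41, 40, 41, 50, 54, 57, 55, 54, 48, 42, 55, 54, 51, 49]
t=7: [55, 49, 48, 49, 55, 51, 47, 49, 51, 57, 50, 49, 50, 53, 56]
t=8: [50, 56, 57, 56, 49, 54, 56, 56, 53, 47, 55, 56, 55, 52, 48]
t=9: [54, 48, 47, 48, 56, 51, 48, 48, 51, 56, 49, 48, 49, 53, 57]
t=10: [51, 57, 57, 57, 48, 54, 57, 57, 54, 48, 56, 57, 56, 52, 47]
t=11: [53, 47, 47, 47, 57, 50, 47, 47, 51, 57, 48, 47, 48, 52, 56]
t=12: [52, 56, 57, 56, 47, 55, 56, 56, 53, 47, 57, 57, 57, 53, 48]
t=13: [52, 48, 47, 48, 56, 49, 48, 48, 51, 56, 47, 47, 47, 52, 57]
t=14: [53, 57, 57, 57, 48, 56, 57, 57, 54, 48, 57, 57, 56, 52, 47]
t=15: [51, 47, 47, 47, 57, 48, 47, 47, 51, 57, 47, 47, 48, 52, 56]
t=16: [54, 56, 57, 56, 47, 57, 57, 56, 53, 47, 57, 57, 57, 53, 48]
t=17: [50, 48, 47, 48, 56, 47, 47, 48, 51, 56, 47, 47, 47, 52, 57]
t=18: [56, 57, 57, 57, 48, 56, 57, 57, 54, 48, 57, 57, 56, 52, 47]
t=19: [47, 47, 47, 47, 57, 47, 47, 47, 51, 57, 47, 47, 48, 52, 56]
t=20: [57, 57, 57, 56, 47, 57, 57, 56, 53, 47, 57, 57, 57, 53, 48]
t=21: [47, 47, 47, 48, 56, 47, 47, 48, 51, 56, 47, 47, 47, 52, 57]
t=22: [57, 57, 57, 57, 48, 57, 57, 57, 54, 48, 57, 57, 56, 52, 47]
t=23: [47, 47, 47, 47, 57, 47, 47, 47, 51, 57, 47, 47, 48, 52, 56]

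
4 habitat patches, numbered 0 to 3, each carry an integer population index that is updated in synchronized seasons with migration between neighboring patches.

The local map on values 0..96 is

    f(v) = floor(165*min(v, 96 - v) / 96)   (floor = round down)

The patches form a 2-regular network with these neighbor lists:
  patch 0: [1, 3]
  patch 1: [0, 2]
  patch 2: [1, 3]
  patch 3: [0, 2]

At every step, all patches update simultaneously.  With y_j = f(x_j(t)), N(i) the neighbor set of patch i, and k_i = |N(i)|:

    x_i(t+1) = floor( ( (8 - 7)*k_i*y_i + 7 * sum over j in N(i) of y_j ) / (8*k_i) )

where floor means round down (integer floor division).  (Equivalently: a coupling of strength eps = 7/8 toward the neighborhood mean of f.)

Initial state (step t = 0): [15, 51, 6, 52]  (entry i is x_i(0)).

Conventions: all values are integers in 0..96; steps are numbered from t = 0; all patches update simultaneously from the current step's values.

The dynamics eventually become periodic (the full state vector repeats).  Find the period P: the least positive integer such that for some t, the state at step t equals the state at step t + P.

Answer: 5
Key observation: The state at step 7, [53, 69, 53, 69], reappears at step 12 — and no state repeats earlier — so the cycle the system enters has period 5.

Derivation:
t=0: [15, 51, 6, 52]
t=1: [69, 24, 67, 24]
t=2: [41, 46, 42, 46]
t=3: [77, 72, 78, 72]
t=4: [39, 32, 39, 32]
t=5: [56, 65, 56, 65]
t=6: [54, 66, 54, 66]
t=7: [53, 69, 53, 69]
t=8: [49, 69, 49, 69]
t=9: [50, 75, 50, 75]
t=10: [41, 73, 41, 73]
t=11: [42, 66, 42, 66]
t=12: [53, 69, 53, 69]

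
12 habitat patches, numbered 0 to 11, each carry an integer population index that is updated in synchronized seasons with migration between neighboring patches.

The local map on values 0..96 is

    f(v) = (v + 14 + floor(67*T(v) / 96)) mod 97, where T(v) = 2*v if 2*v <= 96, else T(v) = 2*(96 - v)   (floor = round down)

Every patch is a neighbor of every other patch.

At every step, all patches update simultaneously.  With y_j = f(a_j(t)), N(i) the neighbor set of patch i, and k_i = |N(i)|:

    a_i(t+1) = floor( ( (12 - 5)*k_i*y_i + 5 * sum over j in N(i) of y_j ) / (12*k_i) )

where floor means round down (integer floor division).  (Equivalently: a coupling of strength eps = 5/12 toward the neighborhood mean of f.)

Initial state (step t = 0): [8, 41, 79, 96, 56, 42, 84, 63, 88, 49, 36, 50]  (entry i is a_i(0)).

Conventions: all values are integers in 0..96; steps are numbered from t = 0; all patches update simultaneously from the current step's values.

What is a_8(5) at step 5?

Answer: a_8(5) = 21

Derivation:
t=0: [8, 41, 79, 96, 56, 42, 84, 63, 88, 49, 36, 50]
t=1: [27, 17, 19, 16, 24, 18, 18, 23, 18, 26, 11, 26]
t=2: [70, 57, 60, 56, 66, 59, 59, 65, 59, 69, 50, 69]
t=3: [24, 27, 26, 27, 24, 26, 26, 25, 26, 24, 28, 24]
t=4: [72, 76, 75, 76, 72, 75, 75, 73, 75, 72, 78, 72]
t=5: [21, 20, 21, 20, 21, 21, 21, 21, 21, 21, 20, 21]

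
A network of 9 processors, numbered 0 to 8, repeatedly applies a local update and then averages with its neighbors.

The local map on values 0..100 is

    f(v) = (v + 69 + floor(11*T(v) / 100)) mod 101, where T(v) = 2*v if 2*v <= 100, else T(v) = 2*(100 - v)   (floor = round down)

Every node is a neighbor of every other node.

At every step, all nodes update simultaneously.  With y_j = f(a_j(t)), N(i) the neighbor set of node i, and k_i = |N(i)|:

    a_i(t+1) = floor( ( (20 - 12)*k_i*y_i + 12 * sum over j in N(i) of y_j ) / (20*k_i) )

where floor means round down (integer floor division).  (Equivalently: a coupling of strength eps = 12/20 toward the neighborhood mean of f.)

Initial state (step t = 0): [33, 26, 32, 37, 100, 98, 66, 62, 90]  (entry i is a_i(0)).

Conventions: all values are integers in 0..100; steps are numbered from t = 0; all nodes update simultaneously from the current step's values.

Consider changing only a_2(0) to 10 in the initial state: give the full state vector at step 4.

Answer: [59, 80, 80, 59, 79, 79, 79, 79, 79]
Key observation: This trace re-runs the system from the modified initial state.

Derivation:
t=0: [33, 26, 10, 37, 100, 98, 66, 62, 90]
t=1: [38, 68, 61, 39, 57, 57, 48, 47, 55]
t=2: [24, 33, 31, 24, 30, 30, 27, 27, 29]
t=3: [48, 19, 18, 48, 17, 17, 16, 16, 17]
t=4: [59, 80, 80, 59, 79, 79, 79, 79, 79]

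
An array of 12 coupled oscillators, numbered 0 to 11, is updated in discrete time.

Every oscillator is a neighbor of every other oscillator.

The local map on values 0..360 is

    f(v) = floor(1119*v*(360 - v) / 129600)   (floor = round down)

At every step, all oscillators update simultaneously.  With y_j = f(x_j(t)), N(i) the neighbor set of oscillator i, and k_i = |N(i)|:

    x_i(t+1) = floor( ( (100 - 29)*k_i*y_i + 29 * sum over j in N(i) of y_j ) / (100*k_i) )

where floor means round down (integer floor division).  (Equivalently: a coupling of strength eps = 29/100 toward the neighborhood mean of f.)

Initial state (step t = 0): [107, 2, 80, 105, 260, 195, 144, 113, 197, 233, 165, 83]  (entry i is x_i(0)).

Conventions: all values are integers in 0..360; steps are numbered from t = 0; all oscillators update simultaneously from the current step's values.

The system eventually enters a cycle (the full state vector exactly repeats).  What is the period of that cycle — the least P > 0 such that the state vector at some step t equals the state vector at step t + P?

Simulating step by step:
t=0: [107, 2, 80, 105, 260, 195, 144, 113, 197, 233, 165, 83]
t=1: [229, 74, 202, 228, 223, 259, 253, 234, 259, 244, 259, 205]
t=2: [253, 201, 264, 253, 256, 230, 236, 250, 230, 243, 230, 264]
t=3: [236, 264, 225, 236, 233, 253, 249, 238, 253, 244, 253, 225]
t=4: [249, 226, 256, 249, 251, 236, 240, 248, 236, 244, 236, 256]
t=5: [239, 255, 233, 239, 238, 249, 246, 240, 249, 243, 249, 233]
t=6: [247, 235, 251, 247, 248, 240, 242, 246, 240, 244, 240, 251]
t=7: [241, 249, 238, 241, 240, 246, 245, 242, 246, 243, 246, 238]
t=8: [246, 240, 248, 246, 247, 242, 243, 245, 242, 245, 242, 248]
t=9: [242, 246, 240, 242, 241, 245, 244, 243, 245, 243, 245, 240]
t=10: [245, 242, 247, 245, 246, 243, 244, 245, 243, 245, 243, 247]
t=11: [243, 245, 241, 243, 242, 244, 243, 243, 244, 243, 244, 241]
t=12: [245, 243, 246, 245, 245, 244, 245, 245, 244, 245, 244, 246]
t=13: [243, 244, 242, 243, 243, 243, 243, 243, 243, 243, 243, 242]
t=14: [245, 244, 245, 245, 245, 245, 245, 245, 245, 245, 245, 245]
t=15: [243, 243, 243, 243, 243, 243, 243, 243, 243, 243, 243, 243]
t=16: [245, 245, 245, 245, 245, 245, 245, 245, 245, 245, 245, 245]
t=17: [243, 243, 243, 243, 243, 243, 243, 243, 243, 243, 243, 243]

Answer: 2
Key observation: The state at step 15, [243, 243, 243, 243, 243, 243, 243, 243, 243, 243, 243, 243], reappears at step 17 — and no state repeats earlier — so the cycle the system enters has period 2.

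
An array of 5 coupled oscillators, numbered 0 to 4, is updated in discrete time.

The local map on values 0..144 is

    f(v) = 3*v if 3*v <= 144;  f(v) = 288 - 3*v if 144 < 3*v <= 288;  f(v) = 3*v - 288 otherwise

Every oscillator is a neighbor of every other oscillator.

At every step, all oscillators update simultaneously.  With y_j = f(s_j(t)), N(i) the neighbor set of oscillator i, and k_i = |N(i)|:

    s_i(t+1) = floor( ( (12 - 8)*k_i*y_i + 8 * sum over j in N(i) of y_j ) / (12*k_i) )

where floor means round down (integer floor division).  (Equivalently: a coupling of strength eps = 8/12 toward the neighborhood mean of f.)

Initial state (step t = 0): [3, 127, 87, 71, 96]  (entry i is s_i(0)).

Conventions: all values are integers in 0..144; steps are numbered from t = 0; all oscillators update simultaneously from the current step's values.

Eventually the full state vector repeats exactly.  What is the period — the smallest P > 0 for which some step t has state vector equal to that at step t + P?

Answer: 8
Key observation: The state at step 7, [27, 27, 27, 27, 27], reappears at step 15 — and no state repeats earlier — so the cycle the system enters has period 8.

Derivation:
t=0: [3, 127, 87, 71, 96]
t=1: [35, 49, 38, 46, 34]
t=2: [117, 123, 119, 123, 117]
t=3: [70, 73, 71, 73, 70]
t=4: [74, 73, 74, 73, 74]
t=5: [67, 67, 67, 67, 67]
t=6: [87, 87, 87, 87, 87]
t=7: [27, 27, 27, 27, 27]
t=8: [81, 81, 81, 81, 81]
t=9: [45, 45, 45, 45, 45]
t=10: [135, 135, 135, 135, 135]
t=11: [117, 117, 117, 117, 117]
t=12: [63, 63, 63, 63, 63]
t=13: [99, 99, 99, 99, 99]
t=14: [9, 9, 9, 9, 9]
t=15: [27, 27, 27, 27, 27]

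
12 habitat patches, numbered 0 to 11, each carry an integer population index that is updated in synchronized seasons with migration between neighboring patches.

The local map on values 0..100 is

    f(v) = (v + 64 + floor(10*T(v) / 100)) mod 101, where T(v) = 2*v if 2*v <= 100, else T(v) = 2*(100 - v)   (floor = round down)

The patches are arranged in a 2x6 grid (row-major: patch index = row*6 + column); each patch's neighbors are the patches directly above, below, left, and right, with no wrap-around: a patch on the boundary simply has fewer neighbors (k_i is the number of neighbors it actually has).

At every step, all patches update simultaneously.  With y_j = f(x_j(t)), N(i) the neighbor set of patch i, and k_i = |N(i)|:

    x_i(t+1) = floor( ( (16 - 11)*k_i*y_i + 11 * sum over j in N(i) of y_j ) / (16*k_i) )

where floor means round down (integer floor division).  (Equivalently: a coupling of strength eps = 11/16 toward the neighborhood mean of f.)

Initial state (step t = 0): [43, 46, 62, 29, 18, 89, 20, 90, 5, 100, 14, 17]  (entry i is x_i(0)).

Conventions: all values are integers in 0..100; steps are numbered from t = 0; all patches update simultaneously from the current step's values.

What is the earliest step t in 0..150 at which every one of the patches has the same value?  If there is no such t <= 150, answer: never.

Simulating step by step:
t=0: [43, 46, 62, 29, 18, 89, 20, 90, 5, 100, 14, 17]  (not all equal)
t=1: [40, 28, 52, 71, 79, 74, 51, 57, 56, 76, 78, 72]  (not all equal)
t=2: [44, 44, 44, 38, 43, 42, 20, 42, 30, 38, 43, 42]  (not all equal)
t=3: [40, 14, 32, 10, 12, 13, 37, 50, 39, 30, 12, 13]  (not all equal)
t=4: [33, 33, 38, 64, 77, 78, 13, 29, 31, 68, 83, 78]  (not all equal)
t=5: [28, 25, 10, 31, 43, 44, 59, 49, 32, 30, 44, 46]  (not all equal)
t=6: [72, 73, 45, 43, 11, 15, 49, 35, 45, 34, 34, 15]  (not all equal)
t=7: [33, 27, 21, 26, 46, 80, 22, 19, 11, 8, 38, 54]  (not all equal)
t=8: [64, 70, 89, 70, 40, 29, 58, 87, 80, 64, 29, 27]  (not all equal)
t=9: [34, 44, 45, 34, 57, 67, 38, 42, 46, 52, 62, 97]  (not all equal)
t=10: [8, 12, 13, 16, 25, 41, 8, 13, 18, 19, 35, 42]  (not all equal)
t=11: [74, 77, 81, 85, 52, 40, 75, 78, 82, 66, 45, 9]  (not all equal)
t=12: [43, 44, 47, 40, 25, 37, 43, 45, 44, 37, 35, 32]  (not all equal)
t=13: [14, 16, 15, 30, 34, 34, 15, 15, 14, 9, 24, 4]  (not all equal)
t=14: [81, 81, 85, 67, 45, 25, 81, 81, 79, 85, 61, 53]  (not all equal)
t=15: [47, 47, 45, 38, 42, 43, 47, 46, 48, 41, 31, 50]  (not all equal)
t=16: [19, 18, 16, 12, 9, 16, 18, 18, 17, 10, 11, 12]  (not all equal)
t=17: [85, 84, 82, 77, 77, 78, 85, 84, 82, 78, 76, 79]  (not all equal)
t=18: [50, 49, 47, 45, 44, 45, 50, 49, 47, 45, 44, 44]  (not all equal)
t=19: [22, 21, 19, 17, 15, 15, 22, 21, 19, 17, 15, 15]  (not all equal)
t=20: [89, 88, 86, 84, 82, 82, 89, 88, 86, 84, 82, 82]  (not all equal)
t=21: [53, 52, 51, 49, 48, 48, 53, 52, 51, 49, 48, 48]  (not all equal)
t=22: [24, 24, 22, 21, 20, 20, 24, 24, 22, 21, 20, 20]  (not all equal)
t=23: [92, 91, 90, 89, 88, 88, 92, 91, 90, 89, 88, 88]  (not all equal)
t=24: [55, 55, 54, 54, 53, 53, 55, 55, 54, 54, 53, 53]  (not all equal)
t=25: [27, 26, 26, 25, 25, 25, 27, 26, 26, 25, 25, 25]  (not all equal)
t=26: [95, 95, 94, 94, 94, 94, 95, 95, 94, 94, 94, 94]  (not all equal)
t=27: [59, 58, 58, 58, 58, 58, 59, 58, 58, 58, 58, 58]  (not all equal)
t=28: [29, 29, 29, 29, 29, 29, 29, 29, 29, 29, 29, 29]  (all equal)

Answer: 28
Key observation: Synchronization is absorbing here: once all patches are equal they stay equal, and step 28 is the first all-equal step.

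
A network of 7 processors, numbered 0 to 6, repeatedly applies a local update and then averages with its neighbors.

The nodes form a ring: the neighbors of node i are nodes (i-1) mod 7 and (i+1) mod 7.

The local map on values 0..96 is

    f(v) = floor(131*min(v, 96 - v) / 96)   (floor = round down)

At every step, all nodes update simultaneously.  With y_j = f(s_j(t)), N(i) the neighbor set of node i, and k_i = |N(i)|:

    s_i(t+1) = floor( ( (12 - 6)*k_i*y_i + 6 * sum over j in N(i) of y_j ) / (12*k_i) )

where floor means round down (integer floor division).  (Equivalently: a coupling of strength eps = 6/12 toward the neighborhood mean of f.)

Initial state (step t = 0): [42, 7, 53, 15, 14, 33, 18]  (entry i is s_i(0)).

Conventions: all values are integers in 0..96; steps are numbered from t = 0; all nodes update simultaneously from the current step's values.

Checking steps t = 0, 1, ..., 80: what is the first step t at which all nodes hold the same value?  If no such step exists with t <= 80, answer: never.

Simulating step by step:
t=0: [42, 7, 53, 15, 14, 33, 18]  (not all equal)
t=1: [36, 33, 36, 29, 25, 33, 37]  (not all equal)
t=2: [48, 47, 45, 40, 38, 43, 48]  (not all equal)
t=3: [64, 63, 60, 55, 53, 58, 63]  (not all equal)
t=4: [44, 45, 49, 54, 55, 51, 46]  (not all equal)
t=5: [60, 61, 61, 58, 57, 59, 61]  (not all equal)
t=6: [48, 47, 48, 50, 51, 50, 48]  (not all equal)
t=7: [64, 64, 64, 62, 61, 62, 64]  (not all equal)
t=8: [43, 43, 43, 45, 46, 45, 43]  (not all equal)
t=9: [58, 58, 58, 60, 61, 60, 58]  (not all equal)
t=10: [51, 51, 50, 49, 48, 49, 50]  (not all equal)
t=11: [61, 61, 62, 63, 64, 63, 62]  (not all equal)
t=12: [46, 46, 46, 44, 44, 44, 46]  (not all equal)
t=13: [62, 62, 61, 60, 60, 60, 61]  (not all equal)
t=14: [46, 46, 47, 48, 49, 48, 47]  (not all equal)
t=15: [62, 62, 63, 64, 64, 64, 63]  (not all equal)
t=16: [45, 45, 44, 43, 43, 43, 44]  (not all equal)
t=17: [60, 60, 59, 58, 58, 58, 59]  (not all equal)
t=18: [49, 49, 50, 50, 51, 50, 50]  (not all equal)
t=19: [63, 63, 62, 61, 61, 61, 62]  (not all equal)
t=20: [45, 45, 46, 46, 47, 46, 46]  (not all equal)
t=21: [61, 61, 61, 62, 63, 62, 61]  (not all equal)
t=22: [47, 47, 46, 46, 45, 46, 46]  (not all equal)
t=23: [63, 63, 62, 61, 61, 61, 62]  (not all equal)

Answer: never
Key observation: The state at step 19 reappears at step 23 — the system is in a cycle of period 4 from step 19 on.  No step 0..23 is synchronized, and the cycle repeats forever, so no step up to 80 (or ever) has all nodes equal.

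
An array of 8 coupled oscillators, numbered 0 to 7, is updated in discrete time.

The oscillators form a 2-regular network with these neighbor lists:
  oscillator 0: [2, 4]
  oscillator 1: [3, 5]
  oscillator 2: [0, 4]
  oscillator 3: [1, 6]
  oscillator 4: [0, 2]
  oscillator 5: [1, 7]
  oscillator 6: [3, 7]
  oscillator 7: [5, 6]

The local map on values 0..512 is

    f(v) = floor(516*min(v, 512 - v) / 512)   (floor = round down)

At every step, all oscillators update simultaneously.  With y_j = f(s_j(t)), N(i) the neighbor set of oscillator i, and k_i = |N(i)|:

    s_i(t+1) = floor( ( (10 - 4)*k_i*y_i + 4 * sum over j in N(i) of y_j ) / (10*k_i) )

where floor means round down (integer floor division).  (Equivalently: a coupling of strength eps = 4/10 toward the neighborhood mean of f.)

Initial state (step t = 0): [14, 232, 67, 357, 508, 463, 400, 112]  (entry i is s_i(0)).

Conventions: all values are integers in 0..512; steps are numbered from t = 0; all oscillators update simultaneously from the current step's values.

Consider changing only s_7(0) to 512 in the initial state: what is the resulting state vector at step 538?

Simulating step by step:
t=0: [14, 232, 67, 357, 508, 463, 400, 512]
t=1: [22, 180, 43, 162, 18, 76, 98, 32]
t=2: [25, 156, 33, 153, 23, 88, 97, 54]
t=3: [26, 142, 29, 143, 25, 95, 99, 69]
t=4: [26, 133, 27, 134, 26, 99, 102, 80]
t=5: [26, 127, 26, 128, 26, 102, 104, 88]
t=6: [26, 122, 26, 123, 26, 104, 105, 94]
t=7: [26, 118, 26, 119, 26, 105, 106, 98]
t=8: [26, 115, 26, 116, 26, 106, 107, 101]
t=9: [26, 113, 26, 114, 26, 106, 107, 103]
t=10: [26, 111, 26, 112, 26, 106, 107, 104]
t=11: [26, 110, 26, 110, 26, 106, 107, 105]
t=12: [26, 109, 26, 109, 26, 106, 107, 105]
t=13: [26, 108, 26, 108, 26, 106, 107, 105]
t=14: [26, 107, 26, 107, 26, 106, 106, 105]
t=15: [26, 106, 26, 106, 26, 106, 106, 105]
t=16: [26, 106, 26, 106, 26, 105, 105, 105]
t=17: [26, 105, 26, 105, 26, 105, 105, 105]
t=18: [26, 105, 26, 105, 26, 105, 105, 105]

Answer: [26, 105, 26, 105, 26, 105, 105, 105]
Key observation: The state at step 17, [26, 105, 26, 105, 26, 105, 105, 105], reappears at step 18: the system is in a cycle of period 1 from step 17 on.  Therefore the state at step 538 equals the state at step 17 + ((538 - 17) mod 1) = 17, which is [26, 105, 26, 105, 26, 105, 105, 105].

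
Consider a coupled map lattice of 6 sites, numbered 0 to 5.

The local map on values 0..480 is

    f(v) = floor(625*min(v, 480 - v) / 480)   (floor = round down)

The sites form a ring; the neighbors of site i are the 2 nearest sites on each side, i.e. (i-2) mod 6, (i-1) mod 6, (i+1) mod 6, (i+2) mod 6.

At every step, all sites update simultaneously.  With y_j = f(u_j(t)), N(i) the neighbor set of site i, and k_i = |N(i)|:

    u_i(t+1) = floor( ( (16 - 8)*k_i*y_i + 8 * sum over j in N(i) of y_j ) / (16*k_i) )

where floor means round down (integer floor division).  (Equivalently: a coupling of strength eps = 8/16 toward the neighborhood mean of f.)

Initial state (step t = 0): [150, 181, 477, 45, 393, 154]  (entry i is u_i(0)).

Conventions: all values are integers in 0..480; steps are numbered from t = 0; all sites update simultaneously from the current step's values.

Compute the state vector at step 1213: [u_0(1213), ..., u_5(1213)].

Answer: [244, 244, 244, 244, 244, 244]
Key observation: The state at step 14, [307, 307, 307, 307, 307, 307], reappears at step 18: the system is in a cycle of period 4 from step 14 on.  Therefore the state at step 1213 equals the state at step 14 + ((1213 - 14) mod 4) = 17, which is [244, 244, 244, 244, 244, 244].

Derivation:
t=0: [150, 181, 477, 45, 393, 154]
t=1: [166, 174, 76, 97, 113, 175]
t=2: [195, 196, 138, 150, 156, 202]
t=3: [239, 238, 202, 210, 212, 244]
t=4: [299, 298, 277, 280, 282, 299]
t=5: [241, 242, 255, 254, 252, 241]
t=6: [306, 305, 297, 298, 299, 306]
t=7: [228, 229, 234, 233, 233, 228]
t=8: [298, 298, 302, 301, 301, 298]
t=9: [235, 235, 232, 233, 233, 235]
t=10: [304, 304, 303, 303, 303, 304]
t=11: [229, 229, 229, 229, 229, 229]
t=12: [298, 298, 298, 298, 298, 298]
t=13: [236, 236, 236, 236, 236, 236]
t=14: [307, 307, 307, 307, 307, 307]
t=15: [225, 225, 225, 225, 225, 225]
t=16: [292, 292, 292, 292, 292, 292]
t=17: [244, 244, 244, 244, 244, 244]
t=18: [307, 307, 307, 307, 307, 307]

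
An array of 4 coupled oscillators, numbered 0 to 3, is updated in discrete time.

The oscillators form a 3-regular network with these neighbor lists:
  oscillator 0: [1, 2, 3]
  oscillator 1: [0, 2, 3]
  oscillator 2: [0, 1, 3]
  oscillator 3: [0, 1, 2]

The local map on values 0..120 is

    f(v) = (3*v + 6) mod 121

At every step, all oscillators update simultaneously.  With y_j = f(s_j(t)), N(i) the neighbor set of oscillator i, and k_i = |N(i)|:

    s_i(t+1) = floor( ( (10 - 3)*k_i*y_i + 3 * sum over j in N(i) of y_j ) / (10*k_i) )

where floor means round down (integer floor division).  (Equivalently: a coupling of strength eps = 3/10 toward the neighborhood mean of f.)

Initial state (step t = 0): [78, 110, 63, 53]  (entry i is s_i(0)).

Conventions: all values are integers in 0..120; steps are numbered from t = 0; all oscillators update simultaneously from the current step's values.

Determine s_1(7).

Answer: s_1(7) = 87

Derivation:
t=0: [78, 110, 63, 53]
t=1: [104, 89, 77, 59]
t=2: [74, 47, 98, 65]
t=3: [91, 42, 61, 75]
t=4: [44, 29, 63, 88]
t=5: [31, 77, 65, 38]
t=6: [100, 111, 89, 113]
t=7: [67, 87, 48, 91]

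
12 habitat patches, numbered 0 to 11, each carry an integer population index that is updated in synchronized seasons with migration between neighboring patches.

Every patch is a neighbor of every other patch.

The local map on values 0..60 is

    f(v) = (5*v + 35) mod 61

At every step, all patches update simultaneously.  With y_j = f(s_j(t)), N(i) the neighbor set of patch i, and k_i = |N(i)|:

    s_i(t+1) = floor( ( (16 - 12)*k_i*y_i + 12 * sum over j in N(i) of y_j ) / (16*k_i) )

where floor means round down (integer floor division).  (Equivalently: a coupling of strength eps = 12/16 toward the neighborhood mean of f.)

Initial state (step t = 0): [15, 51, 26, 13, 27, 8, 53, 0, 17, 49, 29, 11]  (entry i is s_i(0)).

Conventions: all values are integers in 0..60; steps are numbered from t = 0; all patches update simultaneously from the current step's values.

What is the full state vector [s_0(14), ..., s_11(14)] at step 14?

Answer: [16, 16, 16, 16, 16, 22, 17, 14, 17, 14, 17, 14]

Derivation:
t=0: [15, 51, 26, 13, 27, 8, 53, 0, 17, 49, 29, 11]
t=1: [43, 43, 42, 42, 43, 37, 45, 41, 45, 41, 45, 40]
t=2: [19, 19, 18, 18, 19, 25, 21, 28, 21, 28, 21, 27]
t=3: [20, 20, 19, 19, 20, 25, 22, 28, 22, 28, 22, 27]
t=4: [23, 23, 23, 23, 23, 28, 25, 31, 25, 31, 25, 30]
t=5: [27, 27, 27, 27, 27, 31, 28, 23, 28, 23, 28, 22]
t=6: [41, 41, 41, 41, 41, 34, 42, 38, 42, 38, 42, 37]
t=7: [39, 39, 39, 39, 39, 33, 29, 37, 29, 37, 29, 36]
t=8: [44, 44, 44, 44, 44, 39, 46, 43, 46, 43, 46, 42]
t=9: [14, 14, 14, 14, 14, 20, 15, 13, 15, 13, 15, 12]
t=10: [41, 41, 41, 41, 41, 35, 42, 40, 42, 40, 42, 39]
t=11: [42, 42, 42, 42, 42, 36, 31, 41, 31, 41, 31, 40]
t=12: [15, 15, 15, 15, 15, 21, 16, 25, 16, 25, 16, 24]
t=13: [45, 45, 45, 45, 45, 39, 46, 43, 46, 43, 46, 42]
t=14: [16, 16, 16, 16, 16, 22, 17, 14, 17, 14, 17, 14]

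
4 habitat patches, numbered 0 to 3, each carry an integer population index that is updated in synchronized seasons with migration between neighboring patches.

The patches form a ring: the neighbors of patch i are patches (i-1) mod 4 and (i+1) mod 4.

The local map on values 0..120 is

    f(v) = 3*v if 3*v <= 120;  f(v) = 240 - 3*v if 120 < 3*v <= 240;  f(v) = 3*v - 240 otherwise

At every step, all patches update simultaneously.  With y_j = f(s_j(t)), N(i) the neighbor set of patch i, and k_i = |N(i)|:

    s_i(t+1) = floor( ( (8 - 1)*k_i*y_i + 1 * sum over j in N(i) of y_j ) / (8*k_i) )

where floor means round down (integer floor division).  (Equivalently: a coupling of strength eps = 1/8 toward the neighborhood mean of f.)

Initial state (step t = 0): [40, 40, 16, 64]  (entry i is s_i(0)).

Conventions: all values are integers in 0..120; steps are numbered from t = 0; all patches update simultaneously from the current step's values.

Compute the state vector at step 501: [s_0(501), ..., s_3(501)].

Answer: [99, 99, 20, 20]
Key observation: The state at step 23, [68, 68, 63, 63], reappears at step 35: the system is in a cycle of period 12 from step 23 on.  Therefore the state at step 501 equals the state at step 23 + ((501 - 23) mod 12) = 33, which is [99, 99, 20, 20].

Derivation:
t=0: [40, 40, 16, 64]
t=1: [115, 115, 52, 52]
t=2: [103, 103, 85, 85]
t=3: [65, 65, 18, 18]
t=4: [45, 45, 53, 53]
t=5: [103, 103, 82, 82]
t=6: [65, 65, 9, 9]
t=7: [43, 43, 28, 28]
t=8: [109, 109, 85, 85]
t=9: [82, 82, 19, 19]
t=10: [9, 9, 53, 53]
t=11: [30, 30, 77, 77]
t=12: [84, 84, 14, 14]
t=13: [13, 13, 40, 40]
t=14: [44, 44, 114, 114]
t=15: [107, 107, 102, 102]
t=16: [80, 80, 66, 66]
t=17: [2, 2, 39, 39]
t=18: [12, 12, 110, 110]
t=19: [39, 39, 86, 86]
t=20: [110, 110, 24, 24]
t=21: [88, 88, 73, 73]
t=22: [23, 23, 21, 21]
t=23: [68, 68, 63, 63]
t=24: [36, 36, 50, 50]
t=25: [106, 106, 91, 91]
t=26: [75, 75, 35, 35]
t=27: [20, 20, 99, 99]
t=28: [59, 59, 57, 57]
t=29: [63, 63, 68, 68]
t=30: [50, 50, 36, 36]
t=31: [91, 91, 106, 106]
t=32: [35, 35, 75, 75]
t=33: [99, 99, 20, 20]
t=34: [57, 57, 59, 59]
t=35: [68, 68, 63, 63]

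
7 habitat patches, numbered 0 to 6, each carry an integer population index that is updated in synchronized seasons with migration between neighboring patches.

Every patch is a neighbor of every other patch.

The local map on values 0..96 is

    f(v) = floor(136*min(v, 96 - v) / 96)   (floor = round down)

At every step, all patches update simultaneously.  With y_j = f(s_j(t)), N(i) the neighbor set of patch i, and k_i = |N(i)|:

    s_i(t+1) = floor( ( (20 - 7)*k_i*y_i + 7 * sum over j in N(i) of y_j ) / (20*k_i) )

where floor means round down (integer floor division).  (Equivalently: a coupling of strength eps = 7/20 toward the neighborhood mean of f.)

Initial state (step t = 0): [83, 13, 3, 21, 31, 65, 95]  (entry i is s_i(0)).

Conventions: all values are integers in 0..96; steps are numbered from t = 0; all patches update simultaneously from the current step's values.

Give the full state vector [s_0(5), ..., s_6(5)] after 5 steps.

Simulating step by step:
t=0: [83, 13, 3, 21, 31, 65, 95]
t=1: [19, 19, 11, 26, 34, 34, 9]
t=2: [27, 27, 21, 33, 40, 40, 19]
t=3: [39, 39, 34, 44, 49, 49, 32]
t=4: [55, 55, 51, 59, 62, 62, 49]
t=5: [57, 57, 60, 53, 51, 51, 61]

Answer: [57, 57, 60, 53, 51, 51, 61]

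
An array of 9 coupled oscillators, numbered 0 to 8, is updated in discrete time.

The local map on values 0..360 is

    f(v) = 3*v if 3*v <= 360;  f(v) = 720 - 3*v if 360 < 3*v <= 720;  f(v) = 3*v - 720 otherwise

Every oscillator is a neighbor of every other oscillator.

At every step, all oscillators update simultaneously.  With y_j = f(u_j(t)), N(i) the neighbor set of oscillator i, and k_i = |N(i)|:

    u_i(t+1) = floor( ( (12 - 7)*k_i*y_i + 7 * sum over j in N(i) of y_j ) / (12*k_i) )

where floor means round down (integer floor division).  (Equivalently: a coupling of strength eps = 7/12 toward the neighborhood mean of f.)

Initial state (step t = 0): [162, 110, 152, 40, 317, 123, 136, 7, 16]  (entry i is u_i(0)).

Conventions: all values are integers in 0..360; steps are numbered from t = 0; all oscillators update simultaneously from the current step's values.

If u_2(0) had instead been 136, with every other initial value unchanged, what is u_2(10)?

Answer: u_2(10) = 71
Key observation: This trace re-runs the system from the modified initial state.

Derivation:
t=0: [162, 110, 136, 40, 317, 123, 136, 7, 16]
t=1: [223, 256, 250, 184, 222, 263, 250, 150, 159]
t=2: [87, 86, 80, 127, 88, 93, 80, 163, 153]
t=3: [262, 261, 255, 289, 263, 268, 255, 252, 262]
t=4: [67, 66, 60, 95, 69, 74, 60, 57, 67]
t=5: [203, 202, 196, 232, 205, 210, 196, 193, 203]
t=6: [108, 109, 115, 78, 106, 100, 115, 118, 108]
t=7: [320, 321, 327, 289, 318, 312, 327, 331, 320]
t=8: [236, 237, 243, 204, 234, 228, 243, 248, 236]
t=9: [21, 20, 20, 54, 23, 29, 20, 25, 21]
t=10: [72, 71, 71, 106, 74, 80, 71, 76, 72]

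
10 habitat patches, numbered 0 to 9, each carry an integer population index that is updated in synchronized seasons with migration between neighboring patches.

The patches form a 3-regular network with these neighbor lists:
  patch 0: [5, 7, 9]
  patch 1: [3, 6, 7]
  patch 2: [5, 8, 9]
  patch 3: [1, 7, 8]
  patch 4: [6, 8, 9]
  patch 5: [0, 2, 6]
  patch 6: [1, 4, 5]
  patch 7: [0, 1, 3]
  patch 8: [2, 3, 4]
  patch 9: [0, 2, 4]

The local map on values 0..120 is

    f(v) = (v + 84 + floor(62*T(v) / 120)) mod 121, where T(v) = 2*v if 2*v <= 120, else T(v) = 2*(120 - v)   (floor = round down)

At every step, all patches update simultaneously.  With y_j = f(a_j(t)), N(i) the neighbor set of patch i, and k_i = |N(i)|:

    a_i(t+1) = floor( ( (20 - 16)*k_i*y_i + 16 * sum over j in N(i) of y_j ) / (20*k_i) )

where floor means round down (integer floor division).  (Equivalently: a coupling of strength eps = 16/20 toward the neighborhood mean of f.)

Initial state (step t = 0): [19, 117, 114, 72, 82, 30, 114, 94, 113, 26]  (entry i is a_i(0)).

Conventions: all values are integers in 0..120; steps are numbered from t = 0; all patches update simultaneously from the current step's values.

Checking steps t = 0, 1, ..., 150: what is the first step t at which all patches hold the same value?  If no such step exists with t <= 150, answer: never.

Simulating step by step:
t=0: [19, 117, 114, 72, 82, 30, 114, 94, 113, 26]  (not all equal)
t=1: [32, 83, 49, 83, 65, 49, 67, 61, 83, 47]  (not all equal)
t=2: [60, 84, 66, 84, 77, 58, 78, 69, 78, 58]  (not all equal)
t=3: [82, 84, 81, 84, 82, 83, 82, 84, 84, 83]  (not all equal)
t=4: [84, 84, 84, 84, 84, 84, 84, 84, 84, 84]  (all equal)

Answer: 4
Key observation: Synchronization is absorbing here: once all patches are equal they stay equal, and step 4 is the first all-equal step.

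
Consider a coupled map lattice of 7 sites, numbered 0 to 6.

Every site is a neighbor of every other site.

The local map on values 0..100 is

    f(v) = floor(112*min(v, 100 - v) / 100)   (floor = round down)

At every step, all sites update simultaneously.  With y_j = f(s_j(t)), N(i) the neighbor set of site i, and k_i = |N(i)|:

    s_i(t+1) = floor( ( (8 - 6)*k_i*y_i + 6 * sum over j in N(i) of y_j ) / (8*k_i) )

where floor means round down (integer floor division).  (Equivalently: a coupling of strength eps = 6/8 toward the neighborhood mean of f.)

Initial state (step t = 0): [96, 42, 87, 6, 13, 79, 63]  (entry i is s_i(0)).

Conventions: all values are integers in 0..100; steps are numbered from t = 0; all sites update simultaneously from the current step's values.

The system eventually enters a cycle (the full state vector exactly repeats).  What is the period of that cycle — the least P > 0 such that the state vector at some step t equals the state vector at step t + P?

Answer: 2
Key observation: The state at step 11, [53, 53, 53, 53, 53, 53, 53], reappears at step 13 — and no state repeats earlier — so the cycle the system enters has period 2.

Derivation:
t=0: [96, 42, 87, 6, 13, 79, 63]
t=1: [19, 24, 20, 19, 20, 21, 23]
t=2: [22, 23, 22, 22, 22, 22, 23]
t=3: [24, 24, 24, 24, 24, 24, 24]
t=4: [26, 26, 26, 26, 26, 26, 26]
t=5: [29, 29, 29, 29, 29, 29, 29]
t=6: [32, 32, 32, 32, 32, 32, 32]
t=7: [35, 35, 35, 35, 35, 35, 35]
t=8: [39, 39, 39, 39, 39, 39, 39]
t=9: [43, 43, 43, 43, 43, 43, 43]
t=10: [48, 48, 48, 48, 48, 48, 48]
t=11: [53, 53, 53, 53, 53, 53, 53]
t=12: [52, 52, 52, 52, 52, 52, 52]
t=13: [53, 53, 53, 53, 53, 53, 53]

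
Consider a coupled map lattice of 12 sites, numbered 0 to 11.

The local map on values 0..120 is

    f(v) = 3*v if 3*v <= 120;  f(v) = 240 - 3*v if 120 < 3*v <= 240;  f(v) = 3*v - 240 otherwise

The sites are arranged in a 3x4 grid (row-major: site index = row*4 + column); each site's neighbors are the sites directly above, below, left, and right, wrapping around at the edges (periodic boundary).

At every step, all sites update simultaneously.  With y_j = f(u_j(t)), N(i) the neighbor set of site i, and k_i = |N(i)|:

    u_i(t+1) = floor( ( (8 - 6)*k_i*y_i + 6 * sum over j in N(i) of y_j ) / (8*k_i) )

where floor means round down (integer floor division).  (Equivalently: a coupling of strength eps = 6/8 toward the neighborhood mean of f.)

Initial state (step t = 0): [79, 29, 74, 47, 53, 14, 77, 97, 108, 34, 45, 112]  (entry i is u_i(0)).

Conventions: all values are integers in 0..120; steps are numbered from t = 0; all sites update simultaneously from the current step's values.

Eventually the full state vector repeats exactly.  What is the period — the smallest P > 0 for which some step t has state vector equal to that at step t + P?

Answer: 4
Key observation: The state at step 40, [51, 51, 51, 51, 51, 51, 51, 51, 51, 51, 51, 51], reappears at step 44 — and no state repeats earlier — so the cycle the system enters has period 4.

Derivation:
t=0: [79, 29, 74, 47, 53, 14, 77, 97, 108, 34, 45, 112]
t=1: [66, 52, 60, 56, 54, 62, 42, 66, 73, 85, 68, 87]
t=2: [58, 53, 72, 48, 49, 68, 64, 63, 34, 40, 48, 37]
t=3: [86, 66, 66, 71, 71, 73, 50, 78, 98, 89, 80, 92]
t=4: [32, 30, 40, 25, 25, 40, 35, 35, 33, 28, 36, 25]
t=5: [87, 101, 100, 93, 97, 96, 111, 88, 86, 99, 99, 91]
t=6: [37, 50, 62, 35, 33, 61, 58, 46, 34, 49, 59, 34]
t=7: [102, 81, 74, 95, 94, 79, 68, 95, 101, 81, 74, 95]
t=8: [45, 17, 23, 43, 43, 16, 24, 42, 45, 17, 23, 43]
t=9: [97, 63, 74, 102, 97, 65, 74, 104, 97, 63, 74, 102]
t=10: [53, 43, 33, 55, 53, 43, 33, 55, 53, 43, 33, 55]
t=11: [85, 103, 96, 80, 85, 103, 96, 80, 85, 103, 96, 80]
t=12: [22, 54, 42, 11, 22, 54, 42, 11, 22, 54, 42, 11]
t=13: [62, 82, 92, 54, 62, 82, 92, 54, 62, 82, 92, 54]
t=14: [49, 20, 38, 65, 49, 20, 38, 65, 49, 20, 38, 65]
t=15: [77, 76, 90, 66, 77, 76, 90, 66, 77, 76, 90, 66]
t=16: [15, 14, 28, 33, 15, 14, 28, 33, 15, 14, 28, 33]
t=17: [54, 50, 78, 86, 54, 50, 78, 86, 54, 50, 78, 86]
t=18: [69, 72, 24, 27, 69, 72, 24, 27, 69, 72, 24, 27]
t=19: [40, 34, 64, 70, 40, 34, 64, 70, 40, 34, 64, 70]
t=20: [99, 95, 54, 50, 99, 95, 54, 50, 99, 95, 54, 50]
t=21: [60, 53, 74, 81, 60, 53, 74, 81, 60, 53, 74, 81]
t=22: [53, 65, 27, 16, 53, 65, 27, 16, 53, 65, 27, 16]
t=23: [68, 58, 68, 60, 68, 58, 68, 60, 68, 58, 68, 60]
t=24: [46, 54, 46, 51, 46, 54, 46, 51, 46, 54, 46, 51]
t=25: [94, 87, 94, 92, 94, 87, 94, 92, 94, 87, 94, 92]
t=26: [36, 28, 36, 38, 36, 28, 36, 38, 36, 28, 36, 38]
t=27: [104, 93, 104, 111, 104, 93, 104, 111, 104, 93, 104, 111]
t=28: [69, 51, 69, 85, 69, 51, 69, 85, 69, 51, 69, 85]
t=29: [39, 66, 39, 21, 39, 66, 39, 21, 39, 66, 39, 21]
t=30: [92, 70, 92, 83, 92, 70, 92, 83, 92, 70, 92, 83]
t=31: [29, 32, 29, 19, 29, 32, 29, 19, 29, 32, 29, 19]
t=32: [83, 92, 83, 68, 83, 92, 83, 68, 83, 92, 83, 68]
t=33: [19, 25, 19, 25, 19, 25, 19, 25, 19, 25, 19, 25]
t=34: [63, 68, 63, 68, 63, 68, 63, 68, 63, 68, 63, 68]
t=35: [45, 41, 45, 41, 45, 41, 45, 41, 45, 41, 45, 41]
t=36: [109, 112, 109, 112, 109, 112, 109, 112, 109, 112, 109, 112]
t=37: [90, 92, 90, 92, 90, 92, 90, 92, 90, 92, 90, 92]
t=38: [32, 33, 32, 33, 32, 33, 32, 33, 32, 33, 32, 33]
t=39: [97, 97, 97, 97, 97, 97, 97, 97, 97, 97, 97, 97]
t=40: [51, 51, 51, 51, 51, 51, 51, 51, 51, 51, 51, 51]
t=41: [87, 87, 87, 87, 87, 87, 87, 87, 87, 87, 87, 87]
t=42: [21, 21, 21, 21, 21, 21, 21, 21, 21, 21, 21, 21]
t=43: [63, 63, 63, 63, 63, 63, 63, 63, 63, 63, 63, 63]
t=44: [51, 51, 51, 51, 51, 51, 51, 51, 51, 51, 51, 51]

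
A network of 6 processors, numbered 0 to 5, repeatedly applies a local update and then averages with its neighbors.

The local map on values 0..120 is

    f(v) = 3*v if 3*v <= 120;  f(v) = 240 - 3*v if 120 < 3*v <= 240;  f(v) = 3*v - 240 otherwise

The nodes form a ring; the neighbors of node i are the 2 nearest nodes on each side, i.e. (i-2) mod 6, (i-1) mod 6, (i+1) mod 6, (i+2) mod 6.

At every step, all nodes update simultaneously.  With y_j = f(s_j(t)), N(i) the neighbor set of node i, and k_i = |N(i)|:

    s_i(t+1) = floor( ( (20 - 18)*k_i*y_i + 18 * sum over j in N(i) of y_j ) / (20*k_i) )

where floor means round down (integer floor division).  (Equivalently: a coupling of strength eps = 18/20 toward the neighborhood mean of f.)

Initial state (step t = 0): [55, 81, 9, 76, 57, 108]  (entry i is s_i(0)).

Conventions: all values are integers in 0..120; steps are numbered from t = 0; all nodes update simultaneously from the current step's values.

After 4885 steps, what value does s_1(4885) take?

Answer: s_1(4885) = 46
Key observation: The state at step 8, [111, 115, 109, 111, 115, 109], reappears at step 11: the system is in a cycle of period 3 from step 8 on.  Therefore the state at step 4885 equals the state at step 8 + ((4885 - 8) mod 3) = 10, which is [42, 46, 40, 42, 46, 40].

Derivation:
t=0: [55, 81, 9, 76, 57, 108]
t=1: [48, 44, 38, 42, 51, 44]
t=2: [103, 108, 102, 105, 105, 101]
t=3: [71, 69, 74, 72, 68, 74]
t=4: [26, 22, 28, 26, 23, 28]
t=5: [75, 79, 73, 75, 79, 73]
t=6: [12, 16, 10, 12, 16, 10]
t=7: [38, 34, 40, 38, 34, 40]
t=8: [111, 115, 109, 111, 115, 109]
t=9: [95, 91, 97, 95, 91, 97]
t=10: [42, 46, 40, 42, 46, 40]
t=11: [111, 115, 109, 111, 115, 109]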